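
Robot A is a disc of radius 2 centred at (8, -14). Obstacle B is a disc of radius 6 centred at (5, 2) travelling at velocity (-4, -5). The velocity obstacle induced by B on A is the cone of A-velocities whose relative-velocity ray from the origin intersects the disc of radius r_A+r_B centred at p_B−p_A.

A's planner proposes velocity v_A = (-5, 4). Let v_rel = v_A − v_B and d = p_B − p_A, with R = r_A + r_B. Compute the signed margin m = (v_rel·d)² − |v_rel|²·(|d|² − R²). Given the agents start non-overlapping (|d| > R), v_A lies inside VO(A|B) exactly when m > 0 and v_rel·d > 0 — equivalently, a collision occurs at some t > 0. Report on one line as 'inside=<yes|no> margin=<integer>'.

d = (-3, 16),  |d|² = 265;  R = 2+6 = 8,  c = 265−8² = 201
v_rel = (-1, 9),  |v_rel|² = 82;  v_rel·d = (-1)·(-3) + (9)·(16) = 147
82·t² − 294·t + 201 = 0  ⇒  m = 147² − 82·201 = 5127
m = 5127 > 0,  v_rel·d = 147 > 0  ⇒  inside

inside=yes margin=5127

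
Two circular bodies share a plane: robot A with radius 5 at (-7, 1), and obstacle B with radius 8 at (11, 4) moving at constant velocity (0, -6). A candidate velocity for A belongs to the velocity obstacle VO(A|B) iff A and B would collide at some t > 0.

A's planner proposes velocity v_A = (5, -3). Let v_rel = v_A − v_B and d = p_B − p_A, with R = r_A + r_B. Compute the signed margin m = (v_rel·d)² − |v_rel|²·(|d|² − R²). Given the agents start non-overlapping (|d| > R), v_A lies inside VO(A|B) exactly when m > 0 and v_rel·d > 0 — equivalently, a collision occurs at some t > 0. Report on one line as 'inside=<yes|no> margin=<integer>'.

d = (18, 3),  |d|² = 333;  R = 5+8 = 13,  c = 333−13² = 164
v_rel = (5, 3),  |v_rel|² = 34;  v_rel·d = (5)·(18) + (3)·(3) = 99
34·t² − 198·t + 164 = 0  ⇒  m = 99² − 34·164 = 4225
m = 4225 > 0,  v_rel·d = 99 > 0  ⇒  inside

inside=yes margin=4225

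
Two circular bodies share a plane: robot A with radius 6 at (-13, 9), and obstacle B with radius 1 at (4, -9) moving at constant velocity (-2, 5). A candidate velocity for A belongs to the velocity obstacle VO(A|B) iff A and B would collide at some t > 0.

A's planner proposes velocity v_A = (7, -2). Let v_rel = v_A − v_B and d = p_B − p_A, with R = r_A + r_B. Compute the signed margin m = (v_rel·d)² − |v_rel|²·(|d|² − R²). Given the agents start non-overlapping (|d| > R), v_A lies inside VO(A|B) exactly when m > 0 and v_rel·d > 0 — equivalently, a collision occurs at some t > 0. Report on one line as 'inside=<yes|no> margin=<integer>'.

d = (17, -18),  |d|² = 613;  R = 6+1 = 7,  c = 613−7² = 564
v_rel = (9, -7),  |v_rel|² = 130;  v_rel·d = (9)·(17) + (-7)·(-18) = 279
130·t² − 558·t + 564 = 0  ⇒  m = 279² − 130·564 = 4521
m = 4521 > 0,  v_rel·d = 279 > 0  ⇒  inside

inside=yes margin=4521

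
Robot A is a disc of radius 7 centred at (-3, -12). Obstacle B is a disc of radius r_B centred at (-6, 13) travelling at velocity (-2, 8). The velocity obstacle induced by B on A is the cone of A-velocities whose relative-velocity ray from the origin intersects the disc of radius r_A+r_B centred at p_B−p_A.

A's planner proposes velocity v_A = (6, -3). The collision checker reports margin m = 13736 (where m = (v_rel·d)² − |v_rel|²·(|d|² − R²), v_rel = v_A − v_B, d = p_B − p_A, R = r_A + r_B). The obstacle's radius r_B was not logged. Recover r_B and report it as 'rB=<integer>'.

m = 13736
d = (-3, 25);  v_rel = (8, -11),  |v_rel|² = 185
v_rel×d = (8)·(25) − (-11)·(-3) = 167
since m = R²·185 − 167²:  R² = (27889 + 13736) / 185 = 225
R = √225 = 15  ⇒  r_B = 15 − 7 = 8

rB=8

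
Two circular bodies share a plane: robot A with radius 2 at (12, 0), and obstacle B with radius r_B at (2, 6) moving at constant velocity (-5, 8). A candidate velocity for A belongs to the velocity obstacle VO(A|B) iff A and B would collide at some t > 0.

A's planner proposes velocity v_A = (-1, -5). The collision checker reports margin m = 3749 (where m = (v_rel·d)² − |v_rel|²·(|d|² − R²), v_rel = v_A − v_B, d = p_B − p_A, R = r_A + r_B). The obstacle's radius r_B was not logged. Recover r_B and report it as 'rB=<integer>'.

m = 3749
d = (-10, 6);  v_rel = (4, -13),  |v_rel|² = 185
v_rel×d = (4)·(6) − (-13)·(-10) = -106
since m = R²·185 − (-106)²:  R² = (11236 + 3749) / 185 = 81
R = √81 = 9  ⇒  r_B = 9 − 2 = 7

rB=7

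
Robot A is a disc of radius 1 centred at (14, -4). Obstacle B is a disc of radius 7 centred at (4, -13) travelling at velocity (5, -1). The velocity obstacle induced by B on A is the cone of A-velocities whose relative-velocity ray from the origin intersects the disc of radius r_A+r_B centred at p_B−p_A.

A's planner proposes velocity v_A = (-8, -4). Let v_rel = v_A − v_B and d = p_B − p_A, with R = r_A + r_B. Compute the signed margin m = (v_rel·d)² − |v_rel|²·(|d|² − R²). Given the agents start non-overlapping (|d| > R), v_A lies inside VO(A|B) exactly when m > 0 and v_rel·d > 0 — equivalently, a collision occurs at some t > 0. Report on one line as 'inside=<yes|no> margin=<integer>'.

d = (-10, -9),  |d|² = 181;  R = 1+7 = 8,  c = 181−8² = 117
v_rel = (-13, -3),  |v_rel|² = 178;  v_rel·d = (-13)·(-10) + (-3)·(-9) = 157
178·t² − 314·t + 117 = 0  ⇒  m = 157² − 178·117 = 3823
m = 3823 > 0,  v_rel·d = 157 > 0  ⇒  inside

inside=yes margin=3823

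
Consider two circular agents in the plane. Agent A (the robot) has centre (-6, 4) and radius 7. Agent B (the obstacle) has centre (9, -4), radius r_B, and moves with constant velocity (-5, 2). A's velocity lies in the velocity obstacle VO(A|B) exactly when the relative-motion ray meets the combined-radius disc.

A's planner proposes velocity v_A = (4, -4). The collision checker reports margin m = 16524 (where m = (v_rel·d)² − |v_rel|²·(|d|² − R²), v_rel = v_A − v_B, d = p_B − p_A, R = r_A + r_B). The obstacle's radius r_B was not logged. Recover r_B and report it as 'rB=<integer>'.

m = 16524
d = (15, -8);  v_rel = (9, -6),  |v_rel|² = 117
v_rel×d = (9)·(-8) − (-6)·(15) = 18
since m = R²·117 − 18²:  R² = (324 + 16524) / 117 = 144
R = √144 = 12  ⇒  r_B = 12 − 7 = 5

rB=5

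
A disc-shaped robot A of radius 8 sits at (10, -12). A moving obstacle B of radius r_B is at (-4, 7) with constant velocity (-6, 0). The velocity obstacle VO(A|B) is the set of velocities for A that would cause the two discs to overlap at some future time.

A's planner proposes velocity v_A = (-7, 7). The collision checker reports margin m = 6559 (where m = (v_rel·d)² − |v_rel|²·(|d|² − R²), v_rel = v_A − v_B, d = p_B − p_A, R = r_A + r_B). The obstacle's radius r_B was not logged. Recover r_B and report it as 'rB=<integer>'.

m = 6559
d = (-14, 19);  v_rel = (-1, 7),  |v_rel|² = 50
v_rel×d = (-1)·(19) − (7)·(-14) = 79
since m = R²·50 − 79²:  R² = (6241 + 6559) / 50 = 256
R = √256 = 16  ⇒  r_B = 16 − 8 = 8

rB=8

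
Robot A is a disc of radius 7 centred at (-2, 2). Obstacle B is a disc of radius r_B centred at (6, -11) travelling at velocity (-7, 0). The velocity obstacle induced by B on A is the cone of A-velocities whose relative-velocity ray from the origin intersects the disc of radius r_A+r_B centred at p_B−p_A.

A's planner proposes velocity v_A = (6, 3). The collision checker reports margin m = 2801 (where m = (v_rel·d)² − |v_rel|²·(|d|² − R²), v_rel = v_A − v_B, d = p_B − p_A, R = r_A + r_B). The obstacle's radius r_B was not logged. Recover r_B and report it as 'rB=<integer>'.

m = 2801
d = (8, -13);  v_rel = (13, 3),  |v_rel|² = 178
v_rel×d = (13)·(-13) − (3)·(8) = -193
since m = R²·178 − (-193)²:  R² = (37249 + 2801) / 178 = 225
R = √225 = 15  ⇒  r_B = 15 − 7 = 8

rB=8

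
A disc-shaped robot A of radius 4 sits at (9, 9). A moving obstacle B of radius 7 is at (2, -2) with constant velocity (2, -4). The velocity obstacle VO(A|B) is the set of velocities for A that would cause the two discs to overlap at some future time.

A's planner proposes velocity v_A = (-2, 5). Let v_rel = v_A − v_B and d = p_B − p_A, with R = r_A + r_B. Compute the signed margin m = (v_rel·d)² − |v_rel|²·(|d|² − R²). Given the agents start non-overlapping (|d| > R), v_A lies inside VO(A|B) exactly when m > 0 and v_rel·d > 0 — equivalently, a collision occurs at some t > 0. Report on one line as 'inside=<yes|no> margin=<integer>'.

d = (-7, -11),  |d|² = 170;  R = 4+7 = 11,  c = 170−11² = 49
v_rel = (-4, 9),  |v_rel|² = 97;  v_rel·d = (-4)·(-7) + (9)·(-11) = -71
97·t² + 142·t + 49 = 0  ⇒  m = (-71)² − 97·49 = 288
m = 288 > 0,  v_rel·d = -71 < 0  ⇒  outside

inside=no margin=288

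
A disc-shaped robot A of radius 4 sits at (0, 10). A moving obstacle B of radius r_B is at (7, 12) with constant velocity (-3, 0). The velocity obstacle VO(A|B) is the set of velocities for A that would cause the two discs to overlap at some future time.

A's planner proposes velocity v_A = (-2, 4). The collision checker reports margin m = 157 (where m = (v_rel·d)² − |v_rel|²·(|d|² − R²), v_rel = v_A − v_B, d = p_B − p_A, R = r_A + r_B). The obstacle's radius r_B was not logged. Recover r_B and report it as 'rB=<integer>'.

m = 157
d = (7, 2);  v_rel = (1, 4),  |v_rel|² = 17
v_rel×d = (1)·(2) − (4)·(7) = -26
since m = R²·17 − (-26)²:  R² = (676 + 157) / 17 = 49
R = √49 = 7  ⇒  r_B = 7 − 4 = 3

rB=3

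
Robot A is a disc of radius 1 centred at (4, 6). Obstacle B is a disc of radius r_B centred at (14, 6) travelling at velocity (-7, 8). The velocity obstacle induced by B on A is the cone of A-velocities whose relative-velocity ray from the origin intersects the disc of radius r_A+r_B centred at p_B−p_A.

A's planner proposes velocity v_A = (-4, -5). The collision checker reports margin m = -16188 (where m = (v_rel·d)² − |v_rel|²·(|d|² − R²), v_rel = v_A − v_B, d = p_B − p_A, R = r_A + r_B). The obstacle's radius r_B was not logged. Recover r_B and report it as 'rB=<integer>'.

m = -16188
d = (10, 0);  v_rel = (3, -13),  |v_rel|² = 178
v_rel×d = (3)·(0) − (-13)·(10) = 130
since m = R²·178 − 130²:  R² = (16900 + -16188) / 178 = 4
R = √4 = 2  ⇒  r_B = 2 − 1 = 1

rB=1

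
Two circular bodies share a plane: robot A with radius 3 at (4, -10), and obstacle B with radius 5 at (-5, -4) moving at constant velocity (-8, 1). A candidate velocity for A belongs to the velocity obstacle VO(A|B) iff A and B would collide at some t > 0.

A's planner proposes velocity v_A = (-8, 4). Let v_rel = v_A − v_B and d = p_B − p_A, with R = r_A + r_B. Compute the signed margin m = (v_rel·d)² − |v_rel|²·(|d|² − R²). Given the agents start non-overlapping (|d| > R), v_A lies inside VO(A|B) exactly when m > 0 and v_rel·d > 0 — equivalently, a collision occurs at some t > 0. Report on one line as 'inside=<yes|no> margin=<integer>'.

d = (-9, 6),  |d|² = 117;  R = 3+5 = 8,  c = 117−8² = 53
v_rel = (0, 3),  |v_rel|² = 9;  v_rel·d = (0)·(-9) + (3)·(6) = 18
9·t² − 36·t + 53 = 0  ⇒  m = 18² − 9·53 = -153
m = -153 < 0,  v_rel·d = 18 > 0  ⇒  outside

inside=no margin=-153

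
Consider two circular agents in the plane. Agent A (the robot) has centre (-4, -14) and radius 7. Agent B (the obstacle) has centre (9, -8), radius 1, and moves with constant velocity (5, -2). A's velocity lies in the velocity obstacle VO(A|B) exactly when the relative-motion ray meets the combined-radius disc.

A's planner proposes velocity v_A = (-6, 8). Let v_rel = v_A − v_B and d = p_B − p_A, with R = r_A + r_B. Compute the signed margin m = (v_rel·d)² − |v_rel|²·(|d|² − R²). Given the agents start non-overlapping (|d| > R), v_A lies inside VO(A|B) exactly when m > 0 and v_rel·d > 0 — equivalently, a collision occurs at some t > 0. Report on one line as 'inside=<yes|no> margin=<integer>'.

d = (13, 6),  |d|² = 205;  R = 7+1 = 8,  c = 205−8² = 141
v_rel = (-11, 10),  |v_rel|² = 221;  v_rel·d = (-11)·(13) + (10)·(6) = -83
221·t² + 166·t + 141 = 0  ⇒  m = (-83)² − 221·141 = -24272
m = -24272 < 0,  v_rel·d = -83 < 0  ⇒  outside

inside=no margin=-24272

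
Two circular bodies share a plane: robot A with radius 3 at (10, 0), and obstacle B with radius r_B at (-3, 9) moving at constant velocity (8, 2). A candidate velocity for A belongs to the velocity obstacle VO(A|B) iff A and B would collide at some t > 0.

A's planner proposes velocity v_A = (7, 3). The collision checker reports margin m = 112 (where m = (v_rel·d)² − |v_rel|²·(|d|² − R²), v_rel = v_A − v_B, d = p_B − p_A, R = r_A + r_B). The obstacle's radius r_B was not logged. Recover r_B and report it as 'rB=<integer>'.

m = 112
d = (-13, 9);  v_rel = (-1, 1),  |v_rel|² = 2
v_rel×d = (-1)·(9) − (1)·(-13) = 4
since m = R²·2 − 4²:  R² = (16 + 112) / 2 = 64
R = √64 = 8  ⇒  r_B = 8 − 3 = 5

rB=5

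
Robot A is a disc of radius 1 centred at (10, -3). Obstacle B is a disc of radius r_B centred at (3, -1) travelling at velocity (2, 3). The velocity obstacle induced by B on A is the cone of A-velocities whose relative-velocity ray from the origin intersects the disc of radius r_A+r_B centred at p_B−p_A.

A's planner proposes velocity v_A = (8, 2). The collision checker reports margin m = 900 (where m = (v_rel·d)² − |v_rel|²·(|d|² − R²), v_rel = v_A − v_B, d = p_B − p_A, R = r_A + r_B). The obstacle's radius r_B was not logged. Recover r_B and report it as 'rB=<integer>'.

m = 900
d = (-7, 2);  v_rel = (6, -1),  |v_rel|² = 37
v_rel×d = (6)·(2) − (-1)·(-7) = 5
since m = R²·37 − 5²:  R² = (25 + 900) / 37 = 25
R = √25 = 5  ⇒  r_B = 5 − 1 = 4

rB=4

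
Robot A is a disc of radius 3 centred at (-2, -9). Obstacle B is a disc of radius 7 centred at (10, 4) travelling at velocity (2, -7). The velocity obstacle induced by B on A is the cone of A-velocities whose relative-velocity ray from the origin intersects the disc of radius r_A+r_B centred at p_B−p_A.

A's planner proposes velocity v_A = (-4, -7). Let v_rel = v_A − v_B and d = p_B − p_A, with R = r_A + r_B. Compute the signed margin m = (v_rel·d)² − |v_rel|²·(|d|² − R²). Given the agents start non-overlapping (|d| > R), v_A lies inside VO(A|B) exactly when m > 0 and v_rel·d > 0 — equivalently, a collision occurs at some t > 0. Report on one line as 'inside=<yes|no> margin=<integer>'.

d = (12, 13),  |d|² = 313;  R = 3+7 = 10,  c = 313−10² = 213
v_rel = (-6, 0),  |v_rel|² = 36;  v_rel·d = (-6)·(12) + (0)·(13) = -72
36·t² + 144·t + 213 = 0  ⇒  m = (-72)² − 36·213 = -2484
m = -2484 < 0,  v_rel·d = -72 < 0  ⇒  outside

inside=no margin=-2484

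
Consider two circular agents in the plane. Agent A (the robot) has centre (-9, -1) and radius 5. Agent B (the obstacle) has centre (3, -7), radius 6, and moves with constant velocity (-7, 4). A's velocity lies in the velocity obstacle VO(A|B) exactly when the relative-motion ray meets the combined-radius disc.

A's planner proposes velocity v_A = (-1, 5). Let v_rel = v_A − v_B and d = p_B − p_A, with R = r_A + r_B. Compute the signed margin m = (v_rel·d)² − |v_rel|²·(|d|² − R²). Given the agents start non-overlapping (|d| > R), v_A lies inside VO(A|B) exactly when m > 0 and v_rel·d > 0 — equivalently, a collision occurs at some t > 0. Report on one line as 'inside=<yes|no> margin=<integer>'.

d = (12, -6),  |d|² = 180;  R = 5+6 = 11,  c = 180−11² = 59
v_rel = (6, 1),  |v_rel|² = 37;  v_rel·d = (6)·(12) + (1)·(-6) = 66
37·t² − 132·t + 59 = 0  ⇒  m = 66² − 37·59 = 2173
m = 2173 > 0,  v_rel·d = 66 > 0  ⇒  inside

inside=yes margin=2173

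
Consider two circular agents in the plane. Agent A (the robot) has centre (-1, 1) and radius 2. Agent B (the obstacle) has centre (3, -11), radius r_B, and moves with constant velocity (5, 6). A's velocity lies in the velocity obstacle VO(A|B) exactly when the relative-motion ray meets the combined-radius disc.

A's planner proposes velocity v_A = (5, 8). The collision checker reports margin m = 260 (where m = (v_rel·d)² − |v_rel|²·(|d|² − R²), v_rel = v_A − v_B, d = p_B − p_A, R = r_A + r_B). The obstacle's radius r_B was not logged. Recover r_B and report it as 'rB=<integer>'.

m = 260
d = (4, -12);  v_rel = (0, 2),  |v_rel|² = 4
v_rel×d = (0)·(-12) − (2)·(4) = -8
since m = R²·4 − (-8)²:  R² = (64 + 260) / 4 = 81
R = √81 = 9  ⇒  r_B = 9 − 2 = 7

rB=7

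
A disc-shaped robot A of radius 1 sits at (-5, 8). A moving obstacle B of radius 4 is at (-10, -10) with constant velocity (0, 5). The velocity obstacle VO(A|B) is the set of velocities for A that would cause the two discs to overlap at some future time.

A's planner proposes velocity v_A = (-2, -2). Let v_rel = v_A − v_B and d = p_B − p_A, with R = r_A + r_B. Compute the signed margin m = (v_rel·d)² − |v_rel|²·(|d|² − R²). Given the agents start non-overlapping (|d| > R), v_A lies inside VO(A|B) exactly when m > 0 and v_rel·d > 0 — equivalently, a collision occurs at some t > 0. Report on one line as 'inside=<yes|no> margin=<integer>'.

d = (-5, -18),  |d|² = 349;  R = 1+4 = 5,  c = 349−5² = 324
v_rel = (-2, -7),  |v_rel|² = 53;  v_rel·d = (-2)·(-5) + (-7)·(-18) = 136
53·t² − 272·t + 324 = 0  ⇒  m = 136² − 53·324 = 1324
m = 1324 > 0,  v_rel·d = 136 > 0  ⇒  inside

inside=yes margin=1324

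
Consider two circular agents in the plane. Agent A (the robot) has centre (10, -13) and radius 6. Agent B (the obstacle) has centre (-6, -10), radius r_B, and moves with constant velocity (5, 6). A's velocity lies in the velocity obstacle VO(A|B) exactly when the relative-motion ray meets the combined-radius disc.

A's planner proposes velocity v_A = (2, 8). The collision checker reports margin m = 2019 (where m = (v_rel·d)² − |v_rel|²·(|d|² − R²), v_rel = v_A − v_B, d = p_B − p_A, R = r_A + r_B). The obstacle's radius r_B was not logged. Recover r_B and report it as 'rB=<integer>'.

m = 2019
d = (-16, 3);  v_rel = (-3, 2),  |v_rel|² = 13
v_rel×d = (-3)·(3) − (2)·(-16) = 23
since m = R²·13 − 23²:  R² = (529 + 2019) / 13 = 196
R = √196 = 14  ⇒  r_B = 14 − 6 = 8

rB=8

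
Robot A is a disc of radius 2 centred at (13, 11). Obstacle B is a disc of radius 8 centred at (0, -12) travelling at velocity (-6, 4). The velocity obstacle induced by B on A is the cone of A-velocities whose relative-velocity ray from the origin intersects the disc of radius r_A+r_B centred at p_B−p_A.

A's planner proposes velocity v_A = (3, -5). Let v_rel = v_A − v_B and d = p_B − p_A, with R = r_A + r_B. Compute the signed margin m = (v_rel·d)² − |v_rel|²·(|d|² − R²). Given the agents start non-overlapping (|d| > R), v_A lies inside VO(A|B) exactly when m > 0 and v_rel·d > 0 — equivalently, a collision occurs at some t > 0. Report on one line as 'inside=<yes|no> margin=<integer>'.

d = (-13, -23),  |d|² = 698;  R = 2+8 = 10,  c = 698−10² = 598
v_rel = (9, -9),  |v_rel|² = 162;  v_rel·d = (9)·(-13) + (-9)·(-23) = 90
162·t² − 180·t + 598 = 0  ⇒  m = 90² − 162·598 = -88776
m = -88776 < 0,  v_rel·d = 90 > 0  ⇒  outside

inside=no margin=-88776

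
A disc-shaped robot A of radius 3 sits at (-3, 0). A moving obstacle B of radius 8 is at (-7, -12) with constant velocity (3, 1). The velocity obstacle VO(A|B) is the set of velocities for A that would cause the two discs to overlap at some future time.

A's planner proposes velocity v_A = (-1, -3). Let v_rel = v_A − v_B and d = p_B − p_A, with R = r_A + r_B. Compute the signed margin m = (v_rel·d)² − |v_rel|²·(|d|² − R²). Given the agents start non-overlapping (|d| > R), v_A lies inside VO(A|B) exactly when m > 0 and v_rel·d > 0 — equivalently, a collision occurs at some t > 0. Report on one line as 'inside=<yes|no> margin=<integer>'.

d = (-4, -12),  |d|² = 160;  R = 3+8 = 11,  c = 160−11² = 39
v_rel = (-4, -4),  |v_rel|² = 32;  v_rel·d = (-4)·(-4) + (-4)·(-12) = 64
32·t² − 128·t + 39 = 0  ⇒  m = 64² − 32·39 = 2848
m = 2848 > 0,  v_rel·d = 64 > 0  ⇒  inside

inside=yes margin=2848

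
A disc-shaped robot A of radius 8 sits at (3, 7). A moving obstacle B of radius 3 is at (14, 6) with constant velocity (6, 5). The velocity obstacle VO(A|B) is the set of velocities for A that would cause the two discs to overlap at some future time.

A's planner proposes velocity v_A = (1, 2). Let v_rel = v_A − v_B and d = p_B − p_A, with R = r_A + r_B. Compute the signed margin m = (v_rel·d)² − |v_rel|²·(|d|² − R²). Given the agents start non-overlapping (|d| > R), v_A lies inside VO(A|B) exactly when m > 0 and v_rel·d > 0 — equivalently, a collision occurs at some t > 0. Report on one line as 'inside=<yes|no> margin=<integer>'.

d = (11, -1),  |d|² = 122;  R = 8+3 = 11,  c = 122−11² = 1
v_rel = (-5, -3),  |v_rel|² = 34;  v_rel·d = (-5)·(11) + (-3)·(-1) = -52
34·t² + 104·t + 1 = 0  ⇒  m = (-52)² − 34·1 = 2670
m = 2670 > 0,  v_rel·d = -52 < 0  ⇒  outside

inside=no margin=2670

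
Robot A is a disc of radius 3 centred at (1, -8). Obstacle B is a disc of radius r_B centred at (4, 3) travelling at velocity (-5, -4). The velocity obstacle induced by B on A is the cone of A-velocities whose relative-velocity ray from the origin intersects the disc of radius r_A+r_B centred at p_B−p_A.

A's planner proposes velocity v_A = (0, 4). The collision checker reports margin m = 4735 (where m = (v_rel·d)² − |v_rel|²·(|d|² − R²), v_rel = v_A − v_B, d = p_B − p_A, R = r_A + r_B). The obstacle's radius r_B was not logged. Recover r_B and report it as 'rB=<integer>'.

m = 4735
d = (3, 11);  v_rel = (5, 8),  |v_rel|² = 89
v_rel×d = (5)·(11) − (8)·(3) = 31
since m = R²·89 − 31²:  R² = (961 + 4735) / 89 = 64
R = √64 = 8  ⇒  r_B = 8 − 3 = 5

rB=5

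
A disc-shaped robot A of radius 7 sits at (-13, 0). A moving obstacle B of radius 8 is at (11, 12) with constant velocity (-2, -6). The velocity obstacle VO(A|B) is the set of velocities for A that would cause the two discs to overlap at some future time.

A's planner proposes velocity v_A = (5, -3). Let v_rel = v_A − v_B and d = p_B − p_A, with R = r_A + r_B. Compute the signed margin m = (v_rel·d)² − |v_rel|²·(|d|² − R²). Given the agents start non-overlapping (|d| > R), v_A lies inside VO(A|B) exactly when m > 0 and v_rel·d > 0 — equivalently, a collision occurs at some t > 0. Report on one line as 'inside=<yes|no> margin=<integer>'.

d = (24, 12),  |d|² = 720;  R = 7+8 = 15,  c = 720−15² = 495
v_rel = (7, 3),  |v_rel|² = 58;  v_rel·d = (7)·(24) + (3)·(12) = 204
58·t² − 408·t + 495 = 0  ⇒  m = 204² − 58·495 = 12906
m = 12906 > 0,  v_rel·d = 204 > 0  ⇒  inside

inside=yes margin=12906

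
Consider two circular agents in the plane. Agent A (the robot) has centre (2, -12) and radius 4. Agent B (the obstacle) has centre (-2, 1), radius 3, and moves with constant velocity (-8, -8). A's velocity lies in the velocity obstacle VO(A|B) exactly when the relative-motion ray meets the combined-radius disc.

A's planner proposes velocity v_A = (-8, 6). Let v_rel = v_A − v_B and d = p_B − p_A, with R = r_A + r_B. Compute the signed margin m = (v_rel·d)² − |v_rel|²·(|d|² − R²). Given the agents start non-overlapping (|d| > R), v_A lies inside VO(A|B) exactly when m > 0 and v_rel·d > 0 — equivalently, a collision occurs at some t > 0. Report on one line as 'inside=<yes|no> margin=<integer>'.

d = (-4, 13),  |d|² = 185;  R = 4+3 = 7,  c = 185−7² = 136
v_rel = (0, 14),  |v_rel|² = 196;  v_rel·d = (0)·(-4) + (14)·(13) = 182
196·t² − 364·t + 136 = 0  ⇒  m = 182² − 196·136 = 6468
m = 6468 > 0,  v_rel·d = 182 > 0  ⇒  inside

inside=yes margin=6468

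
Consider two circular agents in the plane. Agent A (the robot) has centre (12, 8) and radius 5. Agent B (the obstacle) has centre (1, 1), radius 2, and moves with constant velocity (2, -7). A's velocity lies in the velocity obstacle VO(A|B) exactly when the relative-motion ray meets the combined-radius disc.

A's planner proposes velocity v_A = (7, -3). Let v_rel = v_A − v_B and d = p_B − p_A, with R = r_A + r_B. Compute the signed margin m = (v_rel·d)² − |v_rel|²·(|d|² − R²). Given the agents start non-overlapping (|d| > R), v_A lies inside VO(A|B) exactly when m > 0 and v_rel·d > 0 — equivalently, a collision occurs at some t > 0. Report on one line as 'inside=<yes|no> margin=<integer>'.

d = (-11, -7),  |d|² = 170;  R = 5+2 = 7,  c = 170−7² = 121
v_rel = (5, 4),  |v_rel|² = 41;  v_rel·d = (5)·(-11) + (4)·(-7) = -83
41·t² + 166·t + 121 = 0  ⇒  m = (-83)² − 41·121 = 1928
m = 1928 > 0,  v_rel·d = -83 < 0  ⇒  outside

inside=no margin=1928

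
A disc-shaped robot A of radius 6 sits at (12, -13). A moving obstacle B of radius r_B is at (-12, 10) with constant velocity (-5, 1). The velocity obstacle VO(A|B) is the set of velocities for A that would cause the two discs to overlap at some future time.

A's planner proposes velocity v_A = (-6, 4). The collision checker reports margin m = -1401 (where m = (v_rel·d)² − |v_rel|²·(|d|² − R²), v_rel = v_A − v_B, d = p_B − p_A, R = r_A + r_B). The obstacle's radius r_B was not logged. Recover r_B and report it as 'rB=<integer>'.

m = -1401
d = (-24, 23);  v_rel = (-1, 3),  |v_rel|² = 10
v_rel×d = (-1)·(23) − (3)·(-24) = 49
since m = R²·10 − 49²:  R² = (2401 + -1401) / 10 = 100
R = √100 = 10  ⇒  r_B = 10 − 6 = 4

rB=4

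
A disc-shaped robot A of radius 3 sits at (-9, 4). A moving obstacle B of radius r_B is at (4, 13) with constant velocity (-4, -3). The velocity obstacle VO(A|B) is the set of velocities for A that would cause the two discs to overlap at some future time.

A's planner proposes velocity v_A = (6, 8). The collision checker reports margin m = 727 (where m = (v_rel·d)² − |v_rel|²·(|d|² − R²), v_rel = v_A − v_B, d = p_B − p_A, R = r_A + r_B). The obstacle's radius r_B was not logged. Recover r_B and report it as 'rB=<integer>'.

m = 727
d = (13, 9);  v_rel = (10, 11),  |v_rel|² = 221
v_rel×d = (10)·(9) − (11)·(13) = -53
since m = R²·221 − (-53)²:  R² = (2809 + 727) / 221 = 16
R = √16 = 4  ⇒  r_B = 4 − 3 = 1

rB=1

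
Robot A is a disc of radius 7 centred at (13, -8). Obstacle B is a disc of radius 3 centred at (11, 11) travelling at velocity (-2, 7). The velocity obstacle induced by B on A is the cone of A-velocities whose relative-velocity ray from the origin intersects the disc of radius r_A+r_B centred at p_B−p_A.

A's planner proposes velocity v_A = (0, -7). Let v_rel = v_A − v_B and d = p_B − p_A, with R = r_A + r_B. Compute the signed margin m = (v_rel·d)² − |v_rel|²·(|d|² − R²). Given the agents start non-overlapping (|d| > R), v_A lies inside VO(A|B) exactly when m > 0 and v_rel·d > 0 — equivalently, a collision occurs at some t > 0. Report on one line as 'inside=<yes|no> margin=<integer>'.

d = (-2, 19),  |d|² = 365;  R = 7+3 = 10,  c = 365−10² = 265
v_rel = (2, -14),  |v_rel|² = 200;  v_rel·d = (2)·(-2) + (-14)·(19) = -270
200·t² + 540·t + 265 = 0  ⇒  m = (-270)² − 200·265 = 19900
m = 19900 > 0,  v_rel·d = -270 < 0  ⇒  outside

inside=no margin=19900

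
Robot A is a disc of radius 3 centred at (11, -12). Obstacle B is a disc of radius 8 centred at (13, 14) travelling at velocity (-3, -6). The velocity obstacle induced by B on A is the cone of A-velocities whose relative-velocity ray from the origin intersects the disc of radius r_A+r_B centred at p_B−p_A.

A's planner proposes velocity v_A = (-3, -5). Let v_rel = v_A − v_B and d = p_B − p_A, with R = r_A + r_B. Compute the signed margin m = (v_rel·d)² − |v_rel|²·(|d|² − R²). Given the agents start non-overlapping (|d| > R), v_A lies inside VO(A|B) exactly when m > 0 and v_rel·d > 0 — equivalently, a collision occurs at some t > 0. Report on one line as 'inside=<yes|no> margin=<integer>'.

d = (2, 26),  |d|² = 680;  R = 3+8 = 11,  c = 680−11² = 559
v_rel = (0, 1),  |v_rel|² = 1;  v_rel·d = (0)·(2) + (1)·(26) = 26
1·t² − 52·t + 559 = 0  ⇒  m = 26² − 1·559 = 117
m = 117 > 0,  v_rel·d = 26 > 0  ⇒  inside

inside=yes margin=117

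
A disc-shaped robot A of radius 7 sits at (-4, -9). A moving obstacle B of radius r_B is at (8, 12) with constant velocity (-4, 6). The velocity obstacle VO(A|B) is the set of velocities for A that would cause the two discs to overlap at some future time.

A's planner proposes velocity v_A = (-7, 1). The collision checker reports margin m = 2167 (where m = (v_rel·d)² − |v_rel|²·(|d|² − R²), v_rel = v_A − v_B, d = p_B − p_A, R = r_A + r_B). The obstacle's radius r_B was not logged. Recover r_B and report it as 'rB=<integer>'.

m = 2167
d = (12, 21);  v_rel = (-3, -5),  |v_rel|² = 34
v_rel×d = (-3)·(21) − (-5)·(12) = -3
since m = R²·34 − (-3)²:  R² = (9 + 2167) / 34 = 64
R = √64 = 8  ⇒  r_B = 8 − 7 = 1

rB=1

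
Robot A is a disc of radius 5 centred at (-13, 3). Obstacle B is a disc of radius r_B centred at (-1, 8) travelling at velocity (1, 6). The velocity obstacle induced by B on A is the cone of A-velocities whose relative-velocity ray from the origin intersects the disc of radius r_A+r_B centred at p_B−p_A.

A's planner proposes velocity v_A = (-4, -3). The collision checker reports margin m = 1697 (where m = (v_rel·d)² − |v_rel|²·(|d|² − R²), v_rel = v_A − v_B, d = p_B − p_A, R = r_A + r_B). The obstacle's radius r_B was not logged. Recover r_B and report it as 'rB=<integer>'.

m = 1697
d = (12, 5);  v_rel = (-5, -9),  |v_rel|² = 106
v_rel×d = (-5)·(5) − (-9)·(12) = 83
since m = R²·106 − 83²:  R² = (6889 + 1697) / 106 = 81
R = √81 = 9  ⇒  r_B = 9 − 5 = 4

rB=4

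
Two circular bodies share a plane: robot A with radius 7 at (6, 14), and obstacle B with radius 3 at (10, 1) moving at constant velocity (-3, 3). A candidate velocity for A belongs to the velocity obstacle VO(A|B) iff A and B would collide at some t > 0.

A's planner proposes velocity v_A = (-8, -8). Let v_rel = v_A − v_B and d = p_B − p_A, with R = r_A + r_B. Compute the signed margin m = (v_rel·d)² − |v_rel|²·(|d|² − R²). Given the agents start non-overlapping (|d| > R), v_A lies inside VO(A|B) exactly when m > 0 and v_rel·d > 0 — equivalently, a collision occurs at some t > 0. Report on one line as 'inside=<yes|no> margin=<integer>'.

d = (4, -13),  |d|² = 185;  R = 7+3 = 10,  c = 185−10² = 85
v_rel = (-5, -11),  |v_rel|² = 146;  v_rel·d = (-5)·(4) + (-11)·(-13) = 123
146·t² − 246·t + 85 = 0  ⇒  m = 123² − 146·85 = 2719
m = 2719 > 0,  v_rel·d = 123 > 0  ⇒  inside

inside=yes margin=2719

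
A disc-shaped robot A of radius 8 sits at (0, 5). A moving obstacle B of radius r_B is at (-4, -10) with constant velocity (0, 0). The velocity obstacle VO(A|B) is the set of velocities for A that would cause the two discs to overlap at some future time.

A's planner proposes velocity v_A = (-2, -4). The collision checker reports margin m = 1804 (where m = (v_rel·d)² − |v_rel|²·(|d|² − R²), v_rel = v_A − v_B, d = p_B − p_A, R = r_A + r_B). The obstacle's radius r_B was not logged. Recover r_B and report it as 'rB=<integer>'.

m = 1804
d = (-4, -15);  v_rel = (-2, -4),  |v_rel|² = 20
v_rel×d = (-2)·(-15) − (-4)·(-4) = 14
since m = R²·20 − 14²:  R² = (196 + 1804) / 20 = 100
R = √100 = 10  ⇒  r_B = 10 − 8 = 2

rB=2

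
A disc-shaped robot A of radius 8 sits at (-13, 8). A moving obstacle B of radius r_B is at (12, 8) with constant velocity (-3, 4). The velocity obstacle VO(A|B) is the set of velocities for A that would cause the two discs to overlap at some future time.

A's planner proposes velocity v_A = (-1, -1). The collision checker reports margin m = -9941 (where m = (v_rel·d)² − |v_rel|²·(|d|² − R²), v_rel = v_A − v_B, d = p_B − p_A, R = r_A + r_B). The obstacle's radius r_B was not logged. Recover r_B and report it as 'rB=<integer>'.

m = -9941
d = (25, 0);  v_rel = (2, -5),  |v_rel|² = 29
v_rel×d = (2)·(0) − (-5)·(25) = 125
since m = R²·29 − 125²:  R² = (15625 + -9941) / 29 = 196
R = √196 = 14  ⇒  r_B = 14 − 8 = 6

rB=6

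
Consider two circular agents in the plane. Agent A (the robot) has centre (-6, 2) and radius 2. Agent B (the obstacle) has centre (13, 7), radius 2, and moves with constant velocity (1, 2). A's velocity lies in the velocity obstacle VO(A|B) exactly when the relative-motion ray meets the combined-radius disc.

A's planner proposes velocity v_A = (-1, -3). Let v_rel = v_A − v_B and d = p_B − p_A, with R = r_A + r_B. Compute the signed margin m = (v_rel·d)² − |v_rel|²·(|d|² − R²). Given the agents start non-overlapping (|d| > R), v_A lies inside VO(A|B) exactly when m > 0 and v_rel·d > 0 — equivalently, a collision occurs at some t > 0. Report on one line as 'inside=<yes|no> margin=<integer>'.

d = (19, 5),  |d|² = 386;  R = 2+2 = 4,  c = 386−4² = 370
v_rel = (-2, -5),  |v_rel|² = 29;  v_rel·d = (-2)·(19) + (-5)·(5) = -63
29·t² + 126·t + 370 = 0  ⇒  m = (-63)² − 29·370 = -6761
m = -6761 < 0,  v_rel·d = -63 < 0  ⇒  outside

inside=no margin=-6761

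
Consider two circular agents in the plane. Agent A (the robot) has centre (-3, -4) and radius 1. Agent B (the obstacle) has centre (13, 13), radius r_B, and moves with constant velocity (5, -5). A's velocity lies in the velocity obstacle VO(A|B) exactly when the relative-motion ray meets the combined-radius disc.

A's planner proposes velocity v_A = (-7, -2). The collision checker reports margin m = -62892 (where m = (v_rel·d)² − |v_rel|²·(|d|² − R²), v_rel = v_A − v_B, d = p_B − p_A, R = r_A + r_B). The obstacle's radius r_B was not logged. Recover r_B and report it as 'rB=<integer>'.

m = -62892
d = (16, 17);  v_rel = (-12, 3),  |v_rel|² = 153
v_rel×d = (-12)·(17) − (3)·(16) = -252
since m = R²·153 − (-252)²:  R² = (63504 + -62892) / 153 = 4
R = √4 = 2  ⇒  r_B = 2 − 1 = 1

rB=1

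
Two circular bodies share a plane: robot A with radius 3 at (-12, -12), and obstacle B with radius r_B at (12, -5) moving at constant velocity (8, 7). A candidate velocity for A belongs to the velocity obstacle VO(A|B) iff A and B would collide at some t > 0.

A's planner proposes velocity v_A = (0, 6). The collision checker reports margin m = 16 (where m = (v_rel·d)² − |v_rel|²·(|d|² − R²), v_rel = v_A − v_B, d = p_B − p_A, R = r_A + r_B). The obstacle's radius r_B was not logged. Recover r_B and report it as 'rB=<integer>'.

m = 16
d = (24, 7);  v_rel = (-8, -1),  |v_rel|² = 65
v_rel×d = (-8)·(7) − (-1)·(24) = -32
since m = R²·65 − (-32)²:  R² = (1024 + 16) / 65 = 16
R = √16 = 4  ⇒  r_B = 4 − 3 = 1

rB=1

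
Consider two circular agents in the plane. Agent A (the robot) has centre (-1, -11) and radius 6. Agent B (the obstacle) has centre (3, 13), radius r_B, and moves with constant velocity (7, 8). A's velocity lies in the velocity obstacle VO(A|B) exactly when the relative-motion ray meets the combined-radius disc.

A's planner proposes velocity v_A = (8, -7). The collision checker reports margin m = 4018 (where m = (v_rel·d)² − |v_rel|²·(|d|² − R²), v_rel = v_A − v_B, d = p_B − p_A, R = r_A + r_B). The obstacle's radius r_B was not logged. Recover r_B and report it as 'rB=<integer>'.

m = 4018
d = (4, 24);  v_rel = (1, -15),  |v_rel|² = 226
v_rel×d = (1)·(24) − (-15)·(4) = 84
since m = R²·226 − 84²:  R² = (7056 + 4018) / 226 = 49
R = √49 = 7  ⇒  r_B = 7 − 6 = 1

rB=1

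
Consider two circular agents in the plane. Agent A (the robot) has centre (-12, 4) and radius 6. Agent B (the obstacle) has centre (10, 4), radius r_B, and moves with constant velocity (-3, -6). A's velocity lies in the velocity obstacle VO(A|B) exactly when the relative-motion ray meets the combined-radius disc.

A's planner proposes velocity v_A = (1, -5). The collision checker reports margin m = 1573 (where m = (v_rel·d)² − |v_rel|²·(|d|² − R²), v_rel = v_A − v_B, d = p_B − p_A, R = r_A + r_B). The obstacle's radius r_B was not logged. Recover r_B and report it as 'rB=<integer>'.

m = 1573
d = (22, 0);  v_rel = (4, 1),  |v_rel|² = 17
v_rel×d = (4)·(0) − (1)·(22) = -22
since m = R²·17 − (-22)²:  R² = (484 + 1573) / 17 = 121
R = √121 = 11  ⇒  r_B = 11 − 6 = 5

rB=5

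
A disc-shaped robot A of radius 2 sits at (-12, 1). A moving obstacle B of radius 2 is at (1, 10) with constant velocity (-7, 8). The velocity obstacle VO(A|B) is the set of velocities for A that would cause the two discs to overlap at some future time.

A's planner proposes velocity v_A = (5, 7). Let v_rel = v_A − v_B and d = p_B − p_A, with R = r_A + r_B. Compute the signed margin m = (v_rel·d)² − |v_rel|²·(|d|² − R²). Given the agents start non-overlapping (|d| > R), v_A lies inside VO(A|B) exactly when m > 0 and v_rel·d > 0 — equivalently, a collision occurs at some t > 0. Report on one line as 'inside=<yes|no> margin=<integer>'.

d = (13, 9),  |d|² = 250;  R = 2+2 = 4,  c = 250−4² = 234
v_rel = (12, -1),  |v_rel|² = 145;  v_rel·d = (12)·(13) + (-1)·(9) = 147
145·t² − 294·t + 234 = 0  ⇒  m = 147² − 145·234 = -12321
m = -12321 < 0,  v_rel·d = 147 > 0  ⇒  outside

inside=no margin=-12321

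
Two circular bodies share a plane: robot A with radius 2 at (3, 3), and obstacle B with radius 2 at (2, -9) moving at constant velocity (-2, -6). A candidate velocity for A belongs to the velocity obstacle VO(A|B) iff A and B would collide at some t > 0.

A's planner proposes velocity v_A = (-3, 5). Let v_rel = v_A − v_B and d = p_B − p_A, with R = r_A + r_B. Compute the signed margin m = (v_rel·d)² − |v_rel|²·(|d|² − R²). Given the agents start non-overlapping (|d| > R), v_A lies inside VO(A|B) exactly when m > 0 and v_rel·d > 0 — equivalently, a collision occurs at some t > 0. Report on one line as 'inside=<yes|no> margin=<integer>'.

d = (-1, -12),  |d|² = 145;  R = 2+2 = 4,  c = 145−4² = 129
v_rel = (-1, 11),  |v_rel|² = 122;  v_rel·d = (-1)·(-1) + (11)·(-12) = -131
122·t² + 262·t + 129 = 0  ⇒  m = (-131)² − 122·129 = 1423
m = 1423 > 0,  v_rel·d = -131 < 0  ⇒  outside

inside=no margin=1423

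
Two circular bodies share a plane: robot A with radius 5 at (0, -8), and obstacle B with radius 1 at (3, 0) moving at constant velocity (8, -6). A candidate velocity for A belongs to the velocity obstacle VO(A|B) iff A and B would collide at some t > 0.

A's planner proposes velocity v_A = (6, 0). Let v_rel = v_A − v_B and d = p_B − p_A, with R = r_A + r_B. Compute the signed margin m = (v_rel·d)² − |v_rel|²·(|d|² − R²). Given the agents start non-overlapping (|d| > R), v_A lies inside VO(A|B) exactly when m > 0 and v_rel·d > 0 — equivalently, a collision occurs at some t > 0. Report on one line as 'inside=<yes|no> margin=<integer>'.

d = (3, 8),  |d|² = 73;  R = 5+1 = 6,  c = 73−6² = 37
v_rel = (-2, 6),  |v_rel|² = 40;  v_rel·d = (-2)·(3) + (6)·(8) = 42
40·t² − 84·t + 37 = 0  ⇒  m = 42² − 40·37 = 284
m = 284 > 0,  v_rel·d = 42 > 0  ⇒  inside

inside=yes margin=284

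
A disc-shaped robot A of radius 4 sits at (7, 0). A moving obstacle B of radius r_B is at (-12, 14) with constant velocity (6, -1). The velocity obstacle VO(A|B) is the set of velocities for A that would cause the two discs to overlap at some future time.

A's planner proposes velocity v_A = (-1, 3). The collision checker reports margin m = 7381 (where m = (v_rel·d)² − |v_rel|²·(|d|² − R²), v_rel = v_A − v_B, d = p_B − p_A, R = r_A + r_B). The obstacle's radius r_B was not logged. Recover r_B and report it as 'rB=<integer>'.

m = 7381
d = (-19, 14);  v_rel = (-7, 4),  |v_rel|² = 65
v_rel×d = (-7)·(14) − (4)·(-19) = -22
since m = R²·65 − (-22)²:  R² = (484 + 7381) / 65 = 121
R = √121 = 11  ⇒  r_B = 11 − 4 = 7

rB=7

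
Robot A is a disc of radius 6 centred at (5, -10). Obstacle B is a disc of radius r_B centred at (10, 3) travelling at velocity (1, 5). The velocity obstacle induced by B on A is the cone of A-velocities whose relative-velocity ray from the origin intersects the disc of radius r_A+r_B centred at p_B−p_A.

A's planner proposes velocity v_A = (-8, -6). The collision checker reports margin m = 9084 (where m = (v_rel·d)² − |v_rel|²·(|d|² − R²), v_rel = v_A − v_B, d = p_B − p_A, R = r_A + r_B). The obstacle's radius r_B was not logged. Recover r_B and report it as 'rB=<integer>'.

m = 9084
d = (5, 13);  v_rel = (-9, -11),  |v_rel|² = 202
v_rel×d = (-9)·(13) − (-11)·(5) = -62
since m = R²·202 − (-62)²:  R² = (3844 + 9084) / 202 = 64
R = √64 = 8  ⇒  r_B = 8 − 6 = 2

rB=2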